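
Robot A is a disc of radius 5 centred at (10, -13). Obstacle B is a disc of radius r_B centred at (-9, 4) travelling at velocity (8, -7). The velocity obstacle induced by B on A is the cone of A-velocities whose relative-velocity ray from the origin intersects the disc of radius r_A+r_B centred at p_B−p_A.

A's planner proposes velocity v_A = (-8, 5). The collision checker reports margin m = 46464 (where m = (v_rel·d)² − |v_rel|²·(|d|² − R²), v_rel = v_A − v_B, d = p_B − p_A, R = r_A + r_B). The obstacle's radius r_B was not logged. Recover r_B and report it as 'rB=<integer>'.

m = 46464
d = (-19, 17);  v_rel = (-16, 12),  |v_rel|² = 400
v_rel×d = (-16)·(17) − (12)·(-19) = -44
since m = R²·400 − (-44)²:  R² = (1936 + 46464) / 400 = 121
R = √121 = 11  ⇒  r_B = 11 − 5 = 6

rB=6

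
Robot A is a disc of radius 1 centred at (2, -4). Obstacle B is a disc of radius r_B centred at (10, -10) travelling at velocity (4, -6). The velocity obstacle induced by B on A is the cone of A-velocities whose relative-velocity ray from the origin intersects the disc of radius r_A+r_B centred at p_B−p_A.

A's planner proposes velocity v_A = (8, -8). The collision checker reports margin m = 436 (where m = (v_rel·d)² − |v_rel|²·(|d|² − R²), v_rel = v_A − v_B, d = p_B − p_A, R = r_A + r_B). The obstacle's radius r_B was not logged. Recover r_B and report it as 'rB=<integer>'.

m = 436
d = (8, -6);  v_rel = (4, -2),  |v_rel|² = 20
v_rel×d = (4)·(-6) − (-2)·(8) = -8
since m = R²·20 − (-8)²:  R² = (64 + 436) / 20 = 25
R = √25 = 5  ⇒  r_B = 5 − 1 = 4

rB=4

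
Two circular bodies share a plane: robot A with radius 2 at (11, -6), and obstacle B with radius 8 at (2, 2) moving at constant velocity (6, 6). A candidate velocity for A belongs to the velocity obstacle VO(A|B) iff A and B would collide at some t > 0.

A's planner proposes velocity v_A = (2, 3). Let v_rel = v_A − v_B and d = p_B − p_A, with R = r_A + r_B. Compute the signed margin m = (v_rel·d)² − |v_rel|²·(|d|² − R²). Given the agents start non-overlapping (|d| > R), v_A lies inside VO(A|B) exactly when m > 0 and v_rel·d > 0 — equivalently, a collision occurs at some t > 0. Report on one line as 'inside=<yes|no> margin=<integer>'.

d = (-9, 8),  |d|² = 145;  R = 2+8 = 10,  c = 145−10² = 45
v_rel = (-4, -3),  |v_rel|² = 25;  v_rel·d = (-4)·(-9) + (-3)·(8) = 12
25·t² − 24·t + 45 = 0  ⇒  m = 12² − 25·45 = -981
m = -981 < 0,  v_rel·d = 12 > 0  ⇒  outside

inside=no margin=-981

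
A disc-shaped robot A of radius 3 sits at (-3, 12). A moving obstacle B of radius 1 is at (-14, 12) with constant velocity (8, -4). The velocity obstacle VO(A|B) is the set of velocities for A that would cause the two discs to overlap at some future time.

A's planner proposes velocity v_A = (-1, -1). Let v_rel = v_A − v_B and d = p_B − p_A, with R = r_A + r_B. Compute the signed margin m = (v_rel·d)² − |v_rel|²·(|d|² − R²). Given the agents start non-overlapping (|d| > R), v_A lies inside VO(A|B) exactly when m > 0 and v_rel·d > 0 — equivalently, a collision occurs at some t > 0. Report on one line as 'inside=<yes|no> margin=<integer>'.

d = (-11, 0),  |d|² = 121;  R = 3+1 = 4,  c = 121−4² = 105
v_rel = (-9, 3),  |v_rel|² = 90;  v_rel·d = (-9)·(-11) + (3)·(0) = 99
90·t² − 198·t + 105 = 0  ⇒  m = 99² − 90·105 = 351
m = 351 > 0,  v_rel·d = 99 > 0  ⇒  inside

inside=yes margin=351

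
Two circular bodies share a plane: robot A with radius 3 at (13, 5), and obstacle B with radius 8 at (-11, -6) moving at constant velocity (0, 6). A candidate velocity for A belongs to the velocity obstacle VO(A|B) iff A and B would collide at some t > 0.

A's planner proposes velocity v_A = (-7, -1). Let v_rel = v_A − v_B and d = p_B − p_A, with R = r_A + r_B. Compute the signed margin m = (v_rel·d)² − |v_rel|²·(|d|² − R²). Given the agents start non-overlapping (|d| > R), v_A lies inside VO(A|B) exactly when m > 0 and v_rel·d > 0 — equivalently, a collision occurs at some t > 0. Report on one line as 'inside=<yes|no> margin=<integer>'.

d = (-24, -11),  |d|² = 697;  R = 3+8 = 11,  c = 697−11² = 576
v_rel = (-7, -7),  |v_rel|² = 98;  v_rel·d = (-7)·(-24) + (-7)·(-11) = 245
98·t² − 490·t + 576 = 0  ⇒  m = 245² − 98·576 = 3577
m = 3577 > 0,  v_rel·d = 245 > 0  ⇒  inside

inside=yes margin=3577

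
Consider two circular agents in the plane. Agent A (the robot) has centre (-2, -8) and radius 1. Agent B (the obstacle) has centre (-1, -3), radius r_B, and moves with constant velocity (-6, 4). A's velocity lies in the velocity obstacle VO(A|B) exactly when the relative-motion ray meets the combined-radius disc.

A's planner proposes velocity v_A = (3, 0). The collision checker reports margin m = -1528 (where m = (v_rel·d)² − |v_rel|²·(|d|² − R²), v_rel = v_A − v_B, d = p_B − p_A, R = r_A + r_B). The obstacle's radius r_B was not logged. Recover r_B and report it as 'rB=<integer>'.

m = -1528
d = (1, 5);  v_rel = (9, -4),  |v_rel|² = 97
v_rel×d = (9)·(5) − (-4)·(1) = 49
since m = R²·97 − 49²:  R² = (2401 + -1528) / 97 = 9
R = √9 = 3  ⇒  r_B = 3 − 1 = 2

rB=2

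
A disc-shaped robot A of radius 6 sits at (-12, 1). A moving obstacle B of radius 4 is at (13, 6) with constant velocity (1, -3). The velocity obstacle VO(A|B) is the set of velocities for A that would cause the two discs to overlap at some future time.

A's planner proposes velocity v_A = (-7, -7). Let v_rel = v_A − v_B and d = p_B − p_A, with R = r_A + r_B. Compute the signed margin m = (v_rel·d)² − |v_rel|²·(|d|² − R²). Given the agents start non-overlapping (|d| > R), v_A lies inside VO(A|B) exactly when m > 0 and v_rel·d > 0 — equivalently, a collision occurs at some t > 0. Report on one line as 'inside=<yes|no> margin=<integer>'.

d = (25, 5),  |d|² = 650;  R = 6+4 = 10,  c = 650−10² = 550
v_rel = (-8, -4),  |v_rel|² = 80;  v_rel·d = (-8)·(25) + (-4)·(5) = -220
80·t² + 440·t + 550 = 0  ⇒  m = (-220)² − 80·550 = 4400
m = 4400 > 0,  v_rel·d = -220 < 0  ⇒  outside

inside=no margin=4400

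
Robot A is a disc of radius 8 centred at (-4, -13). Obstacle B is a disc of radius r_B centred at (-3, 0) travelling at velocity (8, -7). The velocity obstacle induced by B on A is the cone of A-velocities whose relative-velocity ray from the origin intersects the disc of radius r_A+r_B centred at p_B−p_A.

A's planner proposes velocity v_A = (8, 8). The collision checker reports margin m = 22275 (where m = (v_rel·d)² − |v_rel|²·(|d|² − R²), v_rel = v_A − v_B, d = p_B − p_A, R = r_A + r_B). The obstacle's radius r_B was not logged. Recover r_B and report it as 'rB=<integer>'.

m = 22275
d = (1, 13);  v_rel = (0, 15),  |v_rel|² = 225
v_rel×d = (0)·(13) − (15)·(1) = -15
since m = R²·225 − (-15)²:  R² = (225 + 22275) / 225 = 100
R = √100 = 10  ⇒  r_B = 10 − 8 = 2

rB=2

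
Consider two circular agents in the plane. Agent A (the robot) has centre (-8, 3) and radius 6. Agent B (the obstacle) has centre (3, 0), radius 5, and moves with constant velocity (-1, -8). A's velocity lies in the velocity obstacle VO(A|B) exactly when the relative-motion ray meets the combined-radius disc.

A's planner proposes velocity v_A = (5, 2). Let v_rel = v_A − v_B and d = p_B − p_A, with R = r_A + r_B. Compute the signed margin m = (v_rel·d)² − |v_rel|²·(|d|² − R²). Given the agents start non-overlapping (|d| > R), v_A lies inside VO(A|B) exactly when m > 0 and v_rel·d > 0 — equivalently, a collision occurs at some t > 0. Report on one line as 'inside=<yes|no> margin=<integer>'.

d = (11, -3),  |d|² = 130;  R = 6+5 = 11,  c = 130−11² = 9
v_rel = (6, 10),  |v_rel|² = 136;  v_rel·d = (6)·(11) + (10)·(-3) = 36
136·t² − 72·t + 9 = 0  ⇒  m = 36² − 136·9 = 72
m = 72 > 0,  v_rel·d = 36 > 0  ⇒  inside

inside=yes margin=72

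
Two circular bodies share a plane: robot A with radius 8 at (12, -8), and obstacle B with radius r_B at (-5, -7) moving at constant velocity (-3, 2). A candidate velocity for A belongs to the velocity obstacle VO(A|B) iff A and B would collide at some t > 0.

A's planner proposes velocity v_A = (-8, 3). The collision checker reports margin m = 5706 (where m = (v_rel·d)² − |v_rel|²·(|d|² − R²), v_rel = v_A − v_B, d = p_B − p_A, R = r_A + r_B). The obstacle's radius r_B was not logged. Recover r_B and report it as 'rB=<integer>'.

m = 5706
d = (-17, 1);  v_rel = (-5, 1),  |v_rel|² = 26
v_rel×d = (-5)·(1) − (1)·(-17) = 12
since m = R²·26 − 12²:  R² = (144 + 5706) / 26 = 225
R = √225 = 15  ⇒  r_B = 15 − 8 = 7

rB=7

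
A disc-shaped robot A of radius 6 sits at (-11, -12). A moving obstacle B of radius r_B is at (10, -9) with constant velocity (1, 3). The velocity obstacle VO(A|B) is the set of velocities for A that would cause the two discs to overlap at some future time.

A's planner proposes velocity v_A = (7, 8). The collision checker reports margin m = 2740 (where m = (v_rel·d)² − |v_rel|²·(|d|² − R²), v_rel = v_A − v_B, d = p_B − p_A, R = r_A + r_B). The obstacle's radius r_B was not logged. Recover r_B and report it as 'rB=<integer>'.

m = 2740
d = (21, 3);  v_rel = (6, 5),  |v_rel|² = 61
v_rel×d = (6)·(3) − (5)·(21) = -87
since m = R²·61 − (-87)²:  R² = (7569 + 2740) / 61 = 169
R = √169 = 13  ⇒  r_B = 13 − 6 = 7

rB=7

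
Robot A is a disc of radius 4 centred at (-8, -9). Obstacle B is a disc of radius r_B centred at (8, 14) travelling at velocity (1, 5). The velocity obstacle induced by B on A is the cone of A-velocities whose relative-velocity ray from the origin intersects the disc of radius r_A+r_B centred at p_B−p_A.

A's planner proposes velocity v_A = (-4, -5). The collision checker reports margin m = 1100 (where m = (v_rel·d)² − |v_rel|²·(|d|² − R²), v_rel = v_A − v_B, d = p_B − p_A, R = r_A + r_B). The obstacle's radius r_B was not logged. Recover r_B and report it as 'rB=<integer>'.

m = 1100
d = (16, 23);  v_rel = (-5, -10),  |v_rel|² = 125
v_rel×d = (-5)·(23) − (-10)·(16) = 45
since m = R²·125 − 45²:  R² = (2025 + 1100) / 125 = 25
R = √25 = 5  ⇒  r_B = 5 − 4 = 1

rB=1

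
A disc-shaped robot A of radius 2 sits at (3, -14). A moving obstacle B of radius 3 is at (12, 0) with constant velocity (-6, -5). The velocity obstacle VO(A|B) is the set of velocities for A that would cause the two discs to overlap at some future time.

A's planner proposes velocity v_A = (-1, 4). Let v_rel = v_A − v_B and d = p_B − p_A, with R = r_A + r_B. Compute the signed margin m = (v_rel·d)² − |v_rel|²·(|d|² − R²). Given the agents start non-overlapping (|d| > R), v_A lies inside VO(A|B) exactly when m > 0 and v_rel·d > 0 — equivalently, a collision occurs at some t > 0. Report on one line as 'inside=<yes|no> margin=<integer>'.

d = (9, 14),  |d|² = 277;  R = 2+3 = 5,  c = 277−5² = 252
v_rel = (5, 9),  |v_rel|² = 106;  v_rel·d = (5)·(9) + (9)·(14) = 171
106·t² − 342·t + 252 = 0  ⇒  m = 171² − 106·252 = 2529
m = 2529 > 0,  v_rel·d = 171 > 0  ⇒  inside

inside=yes margin=2529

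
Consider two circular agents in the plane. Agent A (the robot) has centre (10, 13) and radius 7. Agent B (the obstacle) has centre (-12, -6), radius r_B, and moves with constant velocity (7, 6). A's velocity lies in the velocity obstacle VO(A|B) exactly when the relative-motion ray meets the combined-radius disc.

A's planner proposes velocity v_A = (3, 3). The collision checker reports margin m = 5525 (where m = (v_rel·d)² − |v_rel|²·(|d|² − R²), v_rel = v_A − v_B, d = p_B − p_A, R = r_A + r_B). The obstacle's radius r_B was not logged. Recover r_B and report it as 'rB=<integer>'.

m = 5525
d = (-22, -19);  v_rel = (-4, -3),  |v_rel|² = 25
v_rel×d = (-4)·(-19) − (-3)·(-22) = 10
since m = R²·25 − 10²:  R² = (100 + 5525) / 25 = 225
R = √225 = 15  ⇒  r_B = 15 − 7 = 8

rB=8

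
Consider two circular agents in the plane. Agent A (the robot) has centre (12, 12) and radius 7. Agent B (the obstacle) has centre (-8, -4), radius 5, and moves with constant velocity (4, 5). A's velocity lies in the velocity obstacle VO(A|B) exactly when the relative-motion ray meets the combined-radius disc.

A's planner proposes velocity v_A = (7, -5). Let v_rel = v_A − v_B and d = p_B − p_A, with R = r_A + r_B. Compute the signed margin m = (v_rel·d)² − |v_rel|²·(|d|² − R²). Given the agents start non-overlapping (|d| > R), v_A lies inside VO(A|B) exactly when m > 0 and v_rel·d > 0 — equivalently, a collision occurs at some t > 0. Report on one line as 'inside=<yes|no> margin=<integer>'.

d = (-20, -16),  |d|² = 656;  R = 7+5 = 12,  c = 656−12² = 512
v_rel = (3, -10),  |v_rel|² = 109;  v_rel·d = (3)·(-20) + (-10)·(-16) = 100
109·t² − 200·t + 512 = 0  ⇒  m = 100² − 109·512 = -45808
m = -45808 < 0,  v_rel·d = 100 > 0  ⇒  outside

inside=no margin=-45808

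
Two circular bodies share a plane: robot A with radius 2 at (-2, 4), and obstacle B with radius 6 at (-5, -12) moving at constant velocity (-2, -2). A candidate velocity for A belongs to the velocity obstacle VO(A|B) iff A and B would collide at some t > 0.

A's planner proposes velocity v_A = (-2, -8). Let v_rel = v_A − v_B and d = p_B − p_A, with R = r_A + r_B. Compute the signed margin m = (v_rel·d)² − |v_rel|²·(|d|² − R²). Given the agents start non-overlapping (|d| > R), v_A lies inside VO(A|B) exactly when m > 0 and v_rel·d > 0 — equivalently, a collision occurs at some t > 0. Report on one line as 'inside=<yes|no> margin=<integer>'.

d = (-3, -16),  |d|² = 265;  R = 2+6 = 8,  c = 265−8² = 201
v_rel = (0, -6),  |v_rel|² = 36;  v_rel·d = (0)·(-3) + (-6)·(-16) = 96
36·t² − 192·t + 201 = 0  ⇒  m = 96² − 36·201 = 1980
m = 1980 > 0,  v_rel·d = 96 > 0  ⇒  inside

inside=yes margin=1980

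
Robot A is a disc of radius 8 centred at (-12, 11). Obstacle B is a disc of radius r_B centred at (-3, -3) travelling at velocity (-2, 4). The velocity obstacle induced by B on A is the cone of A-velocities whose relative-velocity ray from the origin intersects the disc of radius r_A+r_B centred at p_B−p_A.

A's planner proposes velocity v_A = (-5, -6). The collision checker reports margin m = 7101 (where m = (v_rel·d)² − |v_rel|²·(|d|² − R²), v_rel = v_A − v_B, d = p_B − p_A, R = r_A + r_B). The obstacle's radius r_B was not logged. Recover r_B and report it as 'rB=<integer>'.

m = 7101
d = (9, -14);  v_rel = (-3, -10),  |v_rel|² = 109
v_rel×d = (-3)·(-14) − (-10)·(9) = 132
since m = R²·109 − 132²:  R² = (17424 + 7101) / 109 = 225
R = √225 = 15  ⇒  r_B = 15 − 8 = 7

rB=7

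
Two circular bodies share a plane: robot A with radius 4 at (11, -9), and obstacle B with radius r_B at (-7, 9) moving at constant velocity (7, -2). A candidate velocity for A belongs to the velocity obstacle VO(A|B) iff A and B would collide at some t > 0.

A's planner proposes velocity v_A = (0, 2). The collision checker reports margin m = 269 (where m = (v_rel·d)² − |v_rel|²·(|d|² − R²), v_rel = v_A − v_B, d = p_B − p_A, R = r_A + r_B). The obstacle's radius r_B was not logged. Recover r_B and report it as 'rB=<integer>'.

m = 269
d = (-18, 18);  v_rel = (-7, 4),  |v_rel|² = 65
v_rel×d = (-7)·(18) − (4)·(-18) = -54
since m = R²·65 − (-54)²:  R² = (2916 + 269) / 65 = 49
R = √49 = 7  ⇒  r_B = 7 − 4 = 3

rB=3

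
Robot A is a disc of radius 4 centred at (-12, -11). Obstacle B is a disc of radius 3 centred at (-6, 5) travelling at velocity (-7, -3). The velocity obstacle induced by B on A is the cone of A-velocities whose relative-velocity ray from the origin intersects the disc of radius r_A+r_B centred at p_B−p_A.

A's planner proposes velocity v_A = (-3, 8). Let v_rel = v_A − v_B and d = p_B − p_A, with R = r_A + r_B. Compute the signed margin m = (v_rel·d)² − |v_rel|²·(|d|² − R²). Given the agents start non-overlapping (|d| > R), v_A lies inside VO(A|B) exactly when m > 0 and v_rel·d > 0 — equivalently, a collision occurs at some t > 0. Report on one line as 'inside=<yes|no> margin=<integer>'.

d = (6, 16),  |d|² = 292;  R = 4+3 = 7,  c = 292−7² = 243
v_rel = (4, 11),  |v_rel|² = 137;  v_rel·d = (4)·(6) + (11)·(16) = 200
137·t² − 400·t + 243 = 0  ⇒  m = 200² − 137·243 = 6709
m = 6709 > 0,  v_rel·d = 200 > 0  ⇒  inside

inside=yes margin=6709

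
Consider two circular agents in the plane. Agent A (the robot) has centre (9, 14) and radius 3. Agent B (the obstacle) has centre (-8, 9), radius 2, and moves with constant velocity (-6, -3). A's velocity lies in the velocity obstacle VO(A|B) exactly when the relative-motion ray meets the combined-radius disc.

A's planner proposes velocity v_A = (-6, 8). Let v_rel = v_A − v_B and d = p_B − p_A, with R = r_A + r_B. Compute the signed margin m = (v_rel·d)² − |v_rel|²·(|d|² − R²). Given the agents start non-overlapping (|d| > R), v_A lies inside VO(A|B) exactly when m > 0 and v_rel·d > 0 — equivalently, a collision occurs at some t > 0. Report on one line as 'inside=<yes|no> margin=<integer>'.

d = (-17, -5),  |d|² = 314;  R = 3+2 = 5,  c = 314−5² = 289
v_rel = (0, 11),  |v_rel|² = 121;  v_rel·d = (0)·(-17) + (11)·(-5) = -55
121·t² + 110·t + 289 = 0  ⇒  m = (-55)² − 121·289 = -31944
m = -31944 < 0,  v_rel·d = -55 < 0  ⇒  outside

inside=no margin=-31944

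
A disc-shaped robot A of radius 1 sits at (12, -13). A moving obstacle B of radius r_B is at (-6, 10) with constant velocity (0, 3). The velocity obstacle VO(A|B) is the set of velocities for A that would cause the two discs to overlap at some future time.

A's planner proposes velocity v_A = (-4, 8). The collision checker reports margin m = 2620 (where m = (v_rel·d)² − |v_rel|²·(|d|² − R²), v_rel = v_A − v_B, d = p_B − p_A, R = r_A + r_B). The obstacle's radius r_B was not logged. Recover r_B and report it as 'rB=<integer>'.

m = 2620
d = (-18, 23);  v_rel = (-4, 5),  |v_rel|² = 41
v_rel×d = (-4)·(23) − (5)·(-18) = -2
since m = R²·41 − (-2)²:  R² = (4 + 2620) / 41 = 64
R = √64 = 8  ⇒  r_B = 8 − 1 = 7

rB=7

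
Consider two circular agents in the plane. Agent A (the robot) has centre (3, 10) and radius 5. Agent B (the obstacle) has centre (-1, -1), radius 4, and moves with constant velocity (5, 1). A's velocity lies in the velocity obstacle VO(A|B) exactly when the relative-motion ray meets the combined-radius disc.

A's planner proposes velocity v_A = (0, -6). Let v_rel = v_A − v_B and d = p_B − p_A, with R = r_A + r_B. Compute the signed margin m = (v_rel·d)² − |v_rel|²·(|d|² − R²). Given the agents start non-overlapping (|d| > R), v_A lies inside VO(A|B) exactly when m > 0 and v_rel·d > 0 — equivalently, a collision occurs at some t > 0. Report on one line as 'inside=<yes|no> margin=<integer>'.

d = (-4, -11),  |d|² = 137;  R = 5+4 = 9,  c = 137−9² = 56
v_rel = (-5, -7),  |v_rel|² = 74;  v_rel·d = (-5)·(-4) + (-7)·(-11) = 97
74·t² − 194·t + 56 = 0  ⇒  m = 97² − 74·56 = 5265
m = 5265 > 0,  v_rel·d = 97 > 0  ⇒  inside

inside=yes margin=5265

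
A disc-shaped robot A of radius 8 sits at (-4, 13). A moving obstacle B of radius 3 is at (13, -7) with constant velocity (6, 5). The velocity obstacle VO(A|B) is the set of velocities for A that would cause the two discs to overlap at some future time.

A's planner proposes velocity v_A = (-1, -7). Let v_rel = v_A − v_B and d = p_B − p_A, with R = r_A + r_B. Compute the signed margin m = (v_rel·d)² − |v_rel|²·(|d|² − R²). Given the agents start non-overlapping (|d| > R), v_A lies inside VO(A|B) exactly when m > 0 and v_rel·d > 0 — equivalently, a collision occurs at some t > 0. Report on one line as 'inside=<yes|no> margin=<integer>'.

d = (17, -20),  |d|² = 689;  R = 8+3 = 11,  c = 689−11² = 568
v_rel = (-7, -12),  |v_rel|² = 193;  v_rel·d = (-7)·(17) + (-12)·(-20) = 121
193·t² − 242·t + 568 = 0  ⇒  m = 121² − 193·568 = -94983
m = -94983 < 0,  v_rel·d = 121 > 0  ⇒  outside

inside=no margin=-94983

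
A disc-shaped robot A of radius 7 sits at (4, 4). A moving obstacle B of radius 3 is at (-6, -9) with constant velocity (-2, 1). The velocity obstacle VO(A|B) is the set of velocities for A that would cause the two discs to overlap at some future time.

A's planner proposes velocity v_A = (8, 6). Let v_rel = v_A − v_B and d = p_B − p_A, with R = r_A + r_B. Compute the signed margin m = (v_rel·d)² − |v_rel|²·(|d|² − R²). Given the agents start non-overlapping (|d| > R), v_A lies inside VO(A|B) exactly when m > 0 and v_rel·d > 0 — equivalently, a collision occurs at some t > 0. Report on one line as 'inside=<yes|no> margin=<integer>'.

d = (-10, -13),  |d|² = 269;  R = 7+3 = 10,  c = 269−10² = 169
v_rel = (10, 5),  |v_rel|² = 125;  v_rel·d = (10)·(-10) + (5)·(-13) = -165
125·t² + 330·t + 169 = 0  ⇒  m = (-165)² − 125·169 = 6100
m = 6100 > 0,  v_rel·d = -165 < 0  ⇒  outside

inside=no margin=6100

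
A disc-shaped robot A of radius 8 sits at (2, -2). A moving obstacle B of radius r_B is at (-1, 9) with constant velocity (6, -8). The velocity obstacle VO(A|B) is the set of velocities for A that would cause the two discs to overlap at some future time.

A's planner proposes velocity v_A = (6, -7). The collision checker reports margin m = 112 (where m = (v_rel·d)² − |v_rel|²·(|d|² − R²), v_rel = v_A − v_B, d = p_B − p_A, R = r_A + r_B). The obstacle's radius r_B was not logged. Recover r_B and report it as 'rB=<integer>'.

m = 112
d = (-3, 11);  v_rel = (0, 1),  |v_rel|² = 1
v_rel×d = (0)·(11) − (1)·(-3) = 3
since m = R²·1 − 3²:  R² = (9 + 112) / 1 = 121
R = √121 = 11  ⇒  r_B = 11 − 8 = 3

rB=3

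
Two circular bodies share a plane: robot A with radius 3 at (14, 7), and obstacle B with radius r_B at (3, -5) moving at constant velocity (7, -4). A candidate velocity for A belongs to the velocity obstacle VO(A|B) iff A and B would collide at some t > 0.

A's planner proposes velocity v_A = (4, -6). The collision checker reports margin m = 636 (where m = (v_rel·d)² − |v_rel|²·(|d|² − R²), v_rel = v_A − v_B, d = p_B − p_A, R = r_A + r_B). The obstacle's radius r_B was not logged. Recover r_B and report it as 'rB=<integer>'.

m = 636
d = (-11, -12);  v_rel = (-3, -2),  |v_rel|² = 13
v_rel×d = (-3)·(-12) − (-2)·(-11) = 14
since m = R²·13 − 14²:  R² = (196 + 636) / 13 = 64
R = √64 = 8  ⇒  r_B = 8 − 3 = 5

rB=5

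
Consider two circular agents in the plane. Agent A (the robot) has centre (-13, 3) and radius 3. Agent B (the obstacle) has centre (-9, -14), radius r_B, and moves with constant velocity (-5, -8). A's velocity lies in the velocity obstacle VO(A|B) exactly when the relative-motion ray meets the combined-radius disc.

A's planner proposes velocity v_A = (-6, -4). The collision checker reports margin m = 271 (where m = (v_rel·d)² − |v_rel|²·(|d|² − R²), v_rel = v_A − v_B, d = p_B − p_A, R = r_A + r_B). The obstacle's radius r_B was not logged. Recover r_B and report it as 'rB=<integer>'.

m = 271
d = (4, -17);  v_rel = (-1, 4),  |v_rel|² = 17
v_rel×d = (-1)·(-17) − (4)·(4) = 1
since m = R²·17 − 1²:  R² = (1 + 271) / 17 = 16
R = √16 = 4  ⇒  r_B = 4 − 3 = 1

rB=1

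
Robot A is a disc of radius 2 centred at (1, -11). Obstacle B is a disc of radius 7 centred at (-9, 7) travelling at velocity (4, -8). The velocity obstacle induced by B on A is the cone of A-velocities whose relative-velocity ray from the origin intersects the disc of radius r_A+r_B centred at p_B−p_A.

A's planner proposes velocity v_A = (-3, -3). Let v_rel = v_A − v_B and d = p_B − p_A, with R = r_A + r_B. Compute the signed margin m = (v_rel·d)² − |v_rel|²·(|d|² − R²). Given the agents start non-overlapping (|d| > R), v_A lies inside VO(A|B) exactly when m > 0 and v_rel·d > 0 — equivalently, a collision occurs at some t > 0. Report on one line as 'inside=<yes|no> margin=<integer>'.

d = (-10, 18),  |d|² = 424;  R = 2+7 = 9,  c = 424−9² = 343
v_rel = (-7, 5),  |v_rel|² = 74;  v_rel·d = (-7)·(-10) + (5)·(18) = 160
74·t² − 320·t + 343 = 0  ⇒  m = 160² − 74·343 = 218
m = 218 > 0,  v_rel·d = 160 > 0  ⇒  inside

inside=yes margin=218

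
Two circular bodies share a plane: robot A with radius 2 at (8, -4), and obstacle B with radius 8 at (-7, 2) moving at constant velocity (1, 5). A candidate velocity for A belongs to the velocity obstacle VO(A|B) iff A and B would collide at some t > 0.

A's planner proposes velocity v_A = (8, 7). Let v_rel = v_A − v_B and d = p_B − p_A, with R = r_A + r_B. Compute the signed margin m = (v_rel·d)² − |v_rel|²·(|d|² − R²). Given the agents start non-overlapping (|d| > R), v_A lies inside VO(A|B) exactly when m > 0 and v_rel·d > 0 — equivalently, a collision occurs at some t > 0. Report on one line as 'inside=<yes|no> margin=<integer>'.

d = (-15, 6),  |d|² = 261;  R = 2+8 = 10,  c = 261−10² = 161
v_rel = (7, 2),  |v_rel|² = 53;  v_rel·d = (7)·(-15) + (2)·(6) = -93
53·t² + 186·t + 161 = 0  ⇒  m = (-93)² − 53·161 = 116
m = 116 > 0,  v_rel·d = -93 < 0  ⇒  outside

inside=no margin=116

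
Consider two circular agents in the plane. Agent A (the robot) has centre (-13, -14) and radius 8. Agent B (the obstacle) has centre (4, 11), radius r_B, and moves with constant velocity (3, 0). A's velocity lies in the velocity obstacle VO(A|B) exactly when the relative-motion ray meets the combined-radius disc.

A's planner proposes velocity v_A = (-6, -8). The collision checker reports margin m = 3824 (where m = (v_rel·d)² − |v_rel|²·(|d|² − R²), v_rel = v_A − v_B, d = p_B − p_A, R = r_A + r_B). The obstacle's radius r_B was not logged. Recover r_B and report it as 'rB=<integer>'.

m = 3824
d = (17, 25);  v_rel = (-9, -8),  |v_rel|² = 145
v_rel×d = (-9)·(25) − (-8)·(17) = -89
since m = R²·145 − (-89)²:  R² = (7921 + 3824) / 145 = 81
R = √81 = 9  ⇒  r_B = 9 − 8 = 1

rB=1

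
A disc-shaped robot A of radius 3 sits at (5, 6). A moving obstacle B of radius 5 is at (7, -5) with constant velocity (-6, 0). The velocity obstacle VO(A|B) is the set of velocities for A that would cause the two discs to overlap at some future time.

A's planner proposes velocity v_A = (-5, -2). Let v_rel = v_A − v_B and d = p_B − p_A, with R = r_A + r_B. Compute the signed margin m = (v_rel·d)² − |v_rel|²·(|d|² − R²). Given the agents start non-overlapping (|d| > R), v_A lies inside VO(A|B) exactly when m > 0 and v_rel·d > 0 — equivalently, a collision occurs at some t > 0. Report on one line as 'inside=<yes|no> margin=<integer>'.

d = (2, -11),  |d|² = 125;  R = 3+5 = 8,  c = 125−8² = 61
v_rel = (1, -2),  |v_rel|² = 5;  v_rel·d = (1)·(2) + (-2)·(-11) = 24
5·t² − 48·t + 61 = 0  ⇒  m = 24² − 5·61 = 271
m = 271 > 0,  v_rel·d = 24 > 0  ⇒  inside

inside=yes margin=271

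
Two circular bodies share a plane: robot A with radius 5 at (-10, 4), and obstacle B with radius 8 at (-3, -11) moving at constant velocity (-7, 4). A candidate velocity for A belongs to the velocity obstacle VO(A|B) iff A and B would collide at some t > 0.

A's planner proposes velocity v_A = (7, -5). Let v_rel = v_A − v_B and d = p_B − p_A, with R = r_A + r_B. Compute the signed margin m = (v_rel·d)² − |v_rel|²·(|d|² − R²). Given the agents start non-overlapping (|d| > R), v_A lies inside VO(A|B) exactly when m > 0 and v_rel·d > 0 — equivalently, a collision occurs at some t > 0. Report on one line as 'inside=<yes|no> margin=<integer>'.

d = (7, -15),  |d|² = 274;  R = 5+8 = 13,  c = 274−13² = 105
v_rel = (14, -9),  |v_rel|² = 277;  v_rel·d = (14)·(7) + (-9)·(-15) = 233
277·t² − 466·t + 105 = 0  ⇒  m = 233² − 277·105 = 25204
m = 25204 > 0,  v_rel·d = 233 > 0  ⇒  inside

inside=yes margin=25204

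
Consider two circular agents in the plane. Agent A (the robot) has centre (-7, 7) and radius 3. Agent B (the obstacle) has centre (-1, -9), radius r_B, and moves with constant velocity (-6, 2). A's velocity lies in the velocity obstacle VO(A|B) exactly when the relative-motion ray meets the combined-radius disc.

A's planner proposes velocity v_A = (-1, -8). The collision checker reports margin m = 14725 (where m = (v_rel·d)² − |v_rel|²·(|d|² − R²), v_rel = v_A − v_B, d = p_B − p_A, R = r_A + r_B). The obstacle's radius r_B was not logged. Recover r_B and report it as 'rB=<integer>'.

m = 14725
d = (6, -16);  v_rel = (5, -10),  |v_rel|² = 125
v_rel×d = (5)·(-16) − (-10)·(6) = -20
since m = R²·125 − (-20)²:  R² = (400 + 14725) / 125 = 121
R = √121 = 11  ⇒  r_B = 11 − 3 = 8

rB=8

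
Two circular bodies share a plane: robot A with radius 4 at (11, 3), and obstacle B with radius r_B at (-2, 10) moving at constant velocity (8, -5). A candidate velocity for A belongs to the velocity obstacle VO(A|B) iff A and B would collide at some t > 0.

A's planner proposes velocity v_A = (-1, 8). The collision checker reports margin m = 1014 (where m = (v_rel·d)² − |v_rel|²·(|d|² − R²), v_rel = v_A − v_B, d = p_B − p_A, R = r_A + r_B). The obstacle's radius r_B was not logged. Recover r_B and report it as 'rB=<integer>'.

m = 1014
d = (-13, 7);  v_rel = (-9, 13),  |v_rel|² = 250
v_rel×d = (-9)·(7) − (13)·(-13) = 106
since m = R²·250 − 106²:  R² = (11236 + 1014) / 250 = 49
R = √49 = 7  ⇒  r_B = 7 − 4 = 3

rB=3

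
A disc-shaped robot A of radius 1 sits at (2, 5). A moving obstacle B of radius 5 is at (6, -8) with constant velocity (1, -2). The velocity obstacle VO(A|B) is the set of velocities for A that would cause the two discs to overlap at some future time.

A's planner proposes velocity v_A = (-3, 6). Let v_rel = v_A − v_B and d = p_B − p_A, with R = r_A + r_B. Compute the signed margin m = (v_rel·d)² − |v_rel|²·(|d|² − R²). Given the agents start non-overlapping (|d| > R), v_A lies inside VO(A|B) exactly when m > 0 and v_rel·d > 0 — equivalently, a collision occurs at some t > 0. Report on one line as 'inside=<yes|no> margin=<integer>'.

d = (4, -13),  |d|² = 185;  R = 1+5 = 6,  c = 185−6² = 149
v_rel = (-4, 8),  |v_rel|² = 80;  v_rel·d = (-4)·(4) + (8)·(-13) = -120
80·t² + 240·t + 149 = 0  ⇒  m = (-120)² − 80·149 = 2480
m = 2480 > 0,  v_rel·d = -120 < 0  ⇒  outside

inside=no margin=2480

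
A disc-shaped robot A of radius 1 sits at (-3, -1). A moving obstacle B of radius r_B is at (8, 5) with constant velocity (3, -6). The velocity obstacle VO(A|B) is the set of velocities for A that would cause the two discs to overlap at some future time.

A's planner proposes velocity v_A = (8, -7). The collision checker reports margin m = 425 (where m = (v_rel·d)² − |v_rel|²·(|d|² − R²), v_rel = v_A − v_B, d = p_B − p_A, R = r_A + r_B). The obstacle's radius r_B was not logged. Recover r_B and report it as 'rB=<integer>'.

m = 425
d = (11, 6);  v_rel = (5, -1),  |v_rel|² = 26
v_rel×d = (5)·(6) − (-1)·(11) = 41
since m = R²·26 − 41²:  R² = (1681 + 425) / 26 = 81
R = √81 = 9  ⇒  r_B = 9 − 1 = 8

rB=8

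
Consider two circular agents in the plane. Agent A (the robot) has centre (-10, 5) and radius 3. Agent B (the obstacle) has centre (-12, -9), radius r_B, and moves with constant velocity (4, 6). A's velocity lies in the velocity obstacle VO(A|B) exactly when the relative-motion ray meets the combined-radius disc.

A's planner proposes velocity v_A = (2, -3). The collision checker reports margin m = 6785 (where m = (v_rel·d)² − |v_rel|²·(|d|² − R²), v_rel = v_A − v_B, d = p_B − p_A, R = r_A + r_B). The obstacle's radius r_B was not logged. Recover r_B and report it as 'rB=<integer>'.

m = 6785
d = (-2, -14);  v_rel = (-2, -9),  |v_rel|² = 85
v_rel×d = (-2)·(-14) − (-9)·(-2) = 10
since m = R²·85 − 10²:  R² = (100 + 6785) / 85 = 81
R = √81 = 9  ⇒  r_B = 9 − 3 = 6

rB=6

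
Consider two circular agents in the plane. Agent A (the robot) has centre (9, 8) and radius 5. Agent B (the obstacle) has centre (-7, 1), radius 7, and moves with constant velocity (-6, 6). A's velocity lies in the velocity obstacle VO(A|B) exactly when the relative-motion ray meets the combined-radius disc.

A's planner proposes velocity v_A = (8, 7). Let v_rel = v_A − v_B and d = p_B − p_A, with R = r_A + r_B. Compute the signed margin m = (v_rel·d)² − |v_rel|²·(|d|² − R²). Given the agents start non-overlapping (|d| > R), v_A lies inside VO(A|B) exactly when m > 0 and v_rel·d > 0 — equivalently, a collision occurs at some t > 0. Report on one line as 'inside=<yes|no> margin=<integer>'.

d = (-16, -7),  |d|² = 305;  R = 5+7 = 12,  c = 305−12² = 161
v_rel = (14, 1),  |v_rel|² = 197;  v_rel·d = (14)·(-16) + (1)·(-7) = -231
197·t² + 462·t + 161 = 0  ⇒  m = (-231)² − 197·161 = 21644
m = 21644 > 0,  v_rel·d = -231 < 0  ⇒  outside

inside=no margin=21644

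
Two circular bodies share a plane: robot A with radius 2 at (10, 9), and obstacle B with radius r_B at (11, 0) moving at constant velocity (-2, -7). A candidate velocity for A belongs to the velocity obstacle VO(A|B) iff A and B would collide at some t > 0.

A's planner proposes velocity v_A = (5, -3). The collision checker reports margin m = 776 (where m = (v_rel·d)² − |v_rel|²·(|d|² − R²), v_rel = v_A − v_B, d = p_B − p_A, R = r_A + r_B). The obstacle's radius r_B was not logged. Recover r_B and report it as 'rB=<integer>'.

m = 776
d = (1, -9);  v_rel = (7, 4),  |v_rel|² = 65
v_rel×d = (7)·(-9) − (4)·(1) = -67
since m = R²·65 − (-67)²:  R² = (4489 + 776) / 65 = 81
R = √81 = 9  ⇒  r_B = 9 − 2 = 7

rB=7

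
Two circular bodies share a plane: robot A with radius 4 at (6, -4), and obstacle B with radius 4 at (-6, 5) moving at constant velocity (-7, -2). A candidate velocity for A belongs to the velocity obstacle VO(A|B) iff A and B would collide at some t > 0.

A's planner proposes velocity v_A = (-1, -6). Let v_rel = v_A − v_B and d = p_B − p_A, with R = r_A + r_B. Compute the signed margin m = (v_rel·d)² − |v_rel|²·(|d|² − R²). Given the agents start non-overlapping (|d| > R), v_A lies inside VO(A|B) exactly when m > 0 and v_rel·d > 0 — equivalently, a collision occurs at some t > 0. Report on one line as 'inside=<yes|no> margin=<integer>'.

d = (-12, 9),  |d|² = 225;  R = 4+4 = 8,  c = 225−8² = 161
v_rel = (6, -4),  |v_rel|² = 52;  v_rel·d = (6)·(-12) + (-4)·(9) = -108
52·t² + 216·t + 161 = 0  ⇒  m = (-108)² − 52·161 = 3292
m = 3292 > 0,  v_rel·d = -108 < 0  ⇒  outside

inside=no margin=3292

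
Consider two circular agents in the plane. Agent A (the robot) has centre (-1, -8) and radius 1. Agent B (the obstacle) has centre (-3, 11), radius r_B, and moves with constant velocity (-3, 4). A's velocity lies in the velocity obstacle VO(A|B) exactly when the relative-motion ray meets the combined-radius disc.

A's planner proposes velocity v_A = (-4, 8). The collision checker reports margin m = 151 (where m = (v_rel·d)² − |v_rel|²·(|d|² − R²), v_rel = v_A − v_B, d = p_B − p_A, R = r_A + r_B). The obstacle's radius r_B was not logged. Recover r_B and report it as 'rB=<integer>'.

m = 151
d = (-2, 19);  v_rel = (-1, 4),  |v_rel|² = 17
v_rel×d = (-1)·(19) − (4)·(-2) = -11
since m = R²·17 − (-11)²:  R² = (121 + 151) / 17 = 16
R = √16 = 4  ⇒  r_B = 4 − 1 = 3

rB=3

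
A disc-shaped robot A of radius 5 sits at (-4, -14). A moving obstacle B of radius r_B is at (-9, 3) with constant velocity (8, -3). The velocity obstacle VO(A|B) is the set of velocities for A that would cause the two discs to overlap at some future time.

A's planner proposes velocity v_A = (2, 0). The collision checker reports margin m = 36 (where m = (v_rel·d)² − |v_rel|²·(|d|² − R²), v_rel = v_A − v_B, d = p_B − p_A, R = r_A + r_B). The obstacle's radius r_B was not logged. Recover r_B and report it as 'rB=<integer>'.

m = 36
d = (-5, 17);  v_rel = (-6, 3),  |v_rel|² = 45
v_rel×d = (-6)·(17) − (3)·(-5) = -87
since m = R²·45 − (-87)²:  R² = (7569 + 36) / 45 = 169
R = √169 = 13  ⇒  r_B = 13 − 5 = 8

rB=8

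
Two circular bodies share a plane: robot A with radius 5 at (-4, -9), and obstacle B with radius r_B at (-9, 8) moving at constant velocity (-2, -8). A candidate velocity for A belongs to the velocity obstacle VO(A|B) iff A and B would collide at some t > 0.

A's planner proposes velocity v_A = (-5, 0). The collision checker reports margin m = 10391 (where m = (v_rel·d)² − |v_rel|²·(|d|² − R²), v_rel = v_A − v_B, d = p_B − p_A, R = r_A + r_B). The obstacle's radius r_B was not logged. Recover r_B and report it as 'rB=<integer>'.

m = 10391
d = (-5, 17);  v_rel = (-3, 8),  |v_rel|² = 73
v_rel×d = (-3)·(17) − (8)·(-5) = -11
since m = R²·73 − (-11)²:  R² = (121 + 10391) / 73 = 144
R = √144 = 12  ⇒  r_B = 12 − 5 = 7

rB=7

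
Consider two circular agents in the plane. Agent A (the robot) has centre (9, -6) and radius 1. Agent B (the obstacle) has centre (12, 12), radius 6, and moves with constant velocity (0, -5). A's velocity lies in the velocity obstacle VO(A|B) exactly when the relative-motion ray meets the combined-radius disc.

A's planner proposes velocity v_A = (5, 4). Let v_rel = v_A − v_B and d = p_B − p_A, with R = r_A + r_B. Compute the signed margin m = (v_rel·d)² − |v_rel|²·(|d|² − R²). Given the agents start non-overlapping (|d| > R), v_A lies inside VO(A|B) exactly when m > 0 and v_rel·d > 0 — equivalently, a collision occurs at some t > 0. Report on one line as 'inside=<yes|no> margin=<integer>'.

d = (3, 18),  |d|² = 333;  R = 1+6 = 7,  c = 333−7² = 284
v_rel = (5, 9),  |v_rel|² = 106;  v_rel·d = (5)·(3) + (9)·(18) = 177
106·t² − 354·t + 284 = 0  ⇒  m = 177² − 106·284 = 1225
m = 1225 > 0,  v_rel·d = 177 > 0  ⇒  inside

inside=yes margin=1225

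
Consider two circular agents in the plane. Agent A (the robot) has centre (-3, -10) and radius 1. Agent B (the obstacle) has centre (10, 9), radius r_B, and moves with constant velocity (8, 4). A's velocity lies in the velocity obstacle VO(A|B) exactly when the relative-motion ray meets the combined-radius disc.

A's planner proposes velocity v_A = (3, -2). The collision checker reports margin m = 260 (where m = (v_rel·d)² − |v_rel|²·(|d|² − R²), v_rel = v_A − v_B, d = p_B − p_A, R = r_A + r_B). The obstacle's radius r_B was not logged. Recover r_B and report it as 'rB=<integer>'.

m = 260
d = (13, 19);  v_rel = (-5, -6),  |v_rel|² = 61
v_rel×d = (-5)·(19) − (-6)·(13) = -17
since m = R²·61 − (-17)²:  R² = (289 + 260) / 61 = 9
R = √9 = 3  ⇒  r_B = 3 − 1 = 2

rB=2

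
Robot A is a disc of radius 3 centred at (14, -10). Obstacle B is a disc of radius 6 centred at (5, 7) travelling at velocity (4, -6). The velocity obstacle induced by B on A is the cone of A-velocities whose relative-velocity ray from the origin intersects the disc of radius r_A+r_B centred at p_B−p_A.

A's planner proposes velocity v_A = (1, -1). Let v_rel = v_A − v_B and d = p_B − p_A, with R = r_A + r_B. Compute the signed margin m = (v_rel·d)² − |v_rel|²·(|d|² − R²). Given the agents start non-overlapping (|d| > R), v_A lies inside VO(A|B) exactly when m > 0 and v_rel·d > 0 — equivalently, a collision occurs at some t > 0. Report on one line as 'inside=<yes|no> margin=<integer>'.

d = (-9, 17),  |d|² = 370;  R = 3+6 = 9,  c = 370−9² = 289
v_rel = (-3, 5),  |v_rel|² = 34;  v_rel·d = (-3)·(-9) + (5)·(17) = 112
34·t² − 224·t + 289 = 0  ⇒  m = 112² − 34·289 = 2718
m = 2718 > 0,  v_rel·d = 112 > 0  ⇒  inside

inside=yes margin=2718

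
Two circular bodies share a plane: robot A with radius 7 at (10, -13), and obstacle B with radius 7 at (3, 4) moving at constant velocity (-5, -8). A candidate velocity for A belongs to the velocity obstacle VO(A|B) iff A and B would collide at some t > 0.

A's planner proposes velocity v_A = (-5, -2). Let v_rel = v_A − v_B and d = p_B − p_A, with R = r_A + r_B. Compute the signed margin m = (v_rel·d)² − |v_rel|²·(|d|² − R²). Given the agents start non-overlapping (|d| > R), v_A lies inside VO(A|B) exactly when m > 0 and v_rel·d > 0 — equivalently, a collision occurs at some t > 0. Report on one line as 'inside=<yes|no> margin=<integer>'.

d = (-7, 17),  |d|² = 338;  R = 7+7 = 14,  c = 338−14² = 142
v_rel = (0, 6),  |v_rel|² = 36;  v_rel·d = (0)·(-7) + (6)·(17) = 102
36·t² − 204·t + 142 = 0  ⇒  m = 102² − 36·142 = 5292
m = 5292 > 0,  v_rel·d = 102 > 0  ⇒  inside

inside=yes margin=5292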